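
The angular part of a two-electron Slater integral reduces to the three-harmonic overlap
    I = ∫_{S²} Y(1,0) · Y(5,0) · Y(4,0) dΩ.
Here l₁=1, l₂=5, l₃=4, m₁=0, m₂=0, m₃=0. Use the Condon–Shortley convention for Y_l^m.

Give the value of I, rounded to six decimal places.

m-sum 0 ✓  L=10 even ✓  4≤4≤6 ✓
Π(2lᵢ+1) = 3×11×9 = 297
triangle coeff Δ(1,5,4) = 1/495
Σ_t [1,1]: t=1:−1/576 = -1/576
(3j)²=5/99 [(1 5 4; 0 0 0)], sign=-1
(m-triple is (0,0,0) — same symbol as above.)
⇒ 4πI² = 25/33
I = (+1)√(25/33/(4π)) = 0.24553200

0.245532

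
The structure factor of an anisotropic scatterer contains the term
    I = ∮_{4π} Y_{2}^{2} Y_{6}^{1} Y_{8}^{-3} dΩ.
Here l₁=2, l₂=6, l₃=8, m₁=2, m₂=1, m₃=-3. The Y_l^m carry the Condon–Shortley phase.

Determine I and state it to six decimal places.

m-sum 0 ✓  L=16 even ✓  4≤8≤8 ✓
Π(2lᵢ+1) = 5×13×17 = 1105
triangle coeff Δ(2,6,8) = 1/30940
Σ_t [0,0]: t=0:+1/2073600 = 1/2073600
(3j)²=28/1105 [(2 6 8; 0 0 0)], sign=+1
Σ_t [0,0]: t=0:+1/14515200 = 1/14515200
(3j)²=33/3094 [(2 6 8; 2 1 -3)], sign=-1
⇒ 4πI² = 66/221
I = (-1)√(66/221/(4π)) = -0.15415972

-0.154160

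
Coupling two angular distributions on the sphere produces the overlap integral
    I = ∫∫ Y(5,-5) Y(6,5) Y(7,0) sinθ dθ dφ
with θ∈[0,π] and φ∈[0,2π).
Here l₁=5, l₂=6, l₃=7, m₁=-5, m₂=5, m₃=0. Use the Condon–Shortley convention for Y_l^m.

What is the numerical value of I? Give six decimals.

Rules hold: Σm=0, L=18 even, 1≤7≤11.
N = 11·13·15 = 2145
Δ = 4!·6!·8!/19! = 1/174594420
Racah Σ t=0..4: t=0:+1/4147200 t=1:−1/207360 t=2:+1/82944 t=3:−1/207360 t=4:+1/4147200 = 1/345600
⇒ 3j(5 6 7; 0 0 0)² = 420/46189, sgn -1
Racah Σ t=4..4: t=4:+1/87091200 = 1/87091200
⇒ 3j(5 6 7; -5 5 0)² = 35/12597, sgn -1
4πI² = N·(3j₀)²·(3jₘ)² = 73500/1356277
I = +1·√(0.0541925/4π) = 0.06566963

0.065670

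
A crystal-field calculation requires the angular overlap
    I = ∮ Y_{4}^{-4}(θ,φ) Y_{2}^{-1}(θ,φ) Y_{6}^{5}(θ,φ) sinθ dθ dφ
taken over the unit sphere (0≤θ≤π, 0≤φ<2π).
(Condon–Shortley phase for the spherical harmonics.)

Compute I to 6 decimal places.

-0.204295

m-sum 0 ✓  L=12 even ✓  2≤6≤6 ✓
Π(2lᵢ+1) = 9×5×13 = 585
triangle coeff Δ(4,2,6) = 1/6435
Σ_t [0,0]: t=0:+1/2304 = 1/2304
(3j)²=5/143 [(4 2 6; 0 0 0)], sign=+1
Σ_t [0,0]: t=0:+1/241920 = 1/241920
(3j)²=1/39 [(4 2 6; -4 -1 5)], sign=-1
⇒ 4πI² = 75/143
I = (-1)√(75/143/(4π)) = -0.20429497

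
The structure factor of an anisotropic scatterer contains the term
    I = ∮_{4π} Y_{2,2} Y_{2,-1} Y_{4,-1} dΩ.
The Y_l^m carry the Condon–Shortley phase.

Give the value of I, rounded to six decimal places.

m-sum 0 ✓  L=8 even ✓  0≤4≤4 ✓
Π(2lᵢ+1) = 5×5×9 = 225
triangle coeff Δ(2,2,4) = 1/630
Σ_t [0,0]: t=0:+1/16 = 1/16
(3j)²=2/35 [(2 2 4; 0 0 0)], sign=+1
Σ_t [0,0]: t=0:+1/144 = 1/144
(3j)²=1/126 [(2 2 4; 2 -1 -1)], sign=-1
⇒ 4πI² = 5/49
I = (-1)√(5/49/(4π)) = -0.09011188

-0.090112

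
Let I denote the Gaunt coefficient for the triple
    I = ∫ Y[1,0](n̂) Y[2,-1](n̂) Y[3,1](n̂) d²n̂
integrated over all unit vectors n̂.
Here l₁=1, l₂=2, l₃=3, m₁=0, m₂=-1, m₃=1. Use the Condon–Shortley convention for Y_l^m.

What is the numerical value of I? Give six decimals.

-0.233597

Checks pass: Σm=0; 6 even; l₃=3∈[1,3].
(2·1+1)(2·2+1)(2·3+1) = 105
Δ: 0! 2! 4! / 7! → 1/105
sum: t=0:+1/4 = 1/4
3j²(1 2 3; 0 0 0) = Δ·Π!·Σ² = 3/35  (sign -1)
sum: t=0:+1/6 = 1/6
3j²(1 2 3; 0 -1 1) = Δ·Π!·Σ² = 8/105  (sign +1)
combine: 4πI² = 105·3/35·8/105 = 24/35
take √, sign -1: I = -0.23359668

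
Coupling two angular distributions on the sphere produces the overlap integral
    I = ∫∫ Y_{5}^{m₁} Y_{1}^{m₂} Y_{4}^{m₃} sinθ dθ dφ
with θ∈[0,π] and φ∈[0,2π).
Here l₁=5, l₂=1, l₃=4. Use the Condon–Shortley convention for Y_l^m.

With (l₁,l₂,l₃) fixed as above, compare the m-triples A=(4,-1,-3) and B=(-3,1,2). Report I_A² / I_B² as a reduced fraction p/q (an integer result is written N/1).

9/7

Same 5,1,4: normalisation and zero-m 3j drop out of the ratio.
A: Δ: 2! 8! 0! / 11! → 1/495; sum: t=0:+1/10080 = 1/10080; 3j²(5 1 4; 4 -1 -3) = Δ·Π!·Σ² = 4/55  (sign -1)
B: Δ: 2! 8! 0! / 11! → 1/495; sum: t=2:+1/2880 = 1/2880; 3j²(5 1 4; -3 1 2) = Δ·Π!·Σ² = 28/495  (sign +1)
I_A²/I_B² = (4/55)/(28/495) = 9/7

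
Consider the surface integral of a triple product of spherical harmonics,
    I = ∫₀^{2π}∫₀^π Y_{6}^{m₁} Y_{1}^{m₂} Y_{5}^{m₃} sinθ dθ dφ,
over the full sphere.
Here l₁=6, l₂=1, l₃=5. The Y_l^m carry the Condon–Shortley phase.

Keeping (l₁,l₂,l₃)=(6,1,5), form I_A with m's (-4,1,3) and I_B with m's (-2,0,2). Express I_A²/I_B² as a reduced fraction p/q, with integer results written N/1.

45/32

l's match ⇒ only the (l;m) 3-j factors differ between A and B.
A: triangle coeff Δ(6,1,5) = 1/858; Σ_t [2,2]: t=2:+1/161280 = 1/161280; (3j)²=15/286 [(6 1 5; -4 1 3)], sign=+1
B: triangle coeff Δ(6,1,5) = 1/858; Σ_t [1,1]: t=1:−1/30240 = -1/30240; (3j)²=16/429 [(6 1 5; -2 0 2)], sign=+1
I_A²/I_B² = (15/286)/(16/429) = 45/32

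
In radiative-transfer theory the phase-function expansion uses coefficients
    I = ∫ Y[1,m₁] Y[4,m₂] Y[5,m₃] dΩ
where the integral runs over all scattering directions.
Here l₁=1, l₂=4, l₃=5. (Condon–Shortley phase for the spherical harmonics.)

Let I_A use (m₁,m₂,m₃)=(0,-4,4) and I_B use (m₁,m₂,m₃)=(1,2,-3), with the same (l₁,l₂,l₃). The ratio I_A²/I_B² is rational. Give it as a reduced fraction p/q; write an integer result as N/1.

Same 1,4,5: normalisation and zero-m 3j drop out of the ratio.
A: Δ: 0! 2! 8! / 11! → 1/495; sum: t=0:+1/40320 = 1/40320; 3j²(1 4 5; 0 -4 4) = Δ·Π!·Σ² = 1/55  (sign -1)
B: Δ: 0! 2! 8! / 11! → 1/495; sum: t=0:+1/2880 = 1/2880; 3j²(1 4 5; 1 2 -3) = Δ·Π!·Σ² = 28/495  (sign +1)
I_A²/I_B² = (1/55)/(28/495) = 9/28

9/28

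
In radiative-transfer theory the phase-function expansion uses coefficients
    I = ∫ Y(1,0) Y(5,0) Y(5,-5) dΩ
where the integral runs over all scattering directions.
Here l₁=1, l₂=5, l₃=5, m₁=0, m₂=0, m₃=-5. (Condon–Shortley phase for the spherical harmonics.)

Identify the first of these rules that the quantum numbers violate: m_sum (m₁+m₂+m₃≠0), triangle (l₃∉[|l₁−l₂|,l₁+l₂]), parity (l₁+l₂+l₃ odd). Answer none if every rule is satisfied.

azimuthal sum: 0 + 0 − 5 = -5  ✗
4 ≤ 5 ≤ 6 (triangle on l)
L = 1 + 5 + 5 = 11 (odd)

m_sum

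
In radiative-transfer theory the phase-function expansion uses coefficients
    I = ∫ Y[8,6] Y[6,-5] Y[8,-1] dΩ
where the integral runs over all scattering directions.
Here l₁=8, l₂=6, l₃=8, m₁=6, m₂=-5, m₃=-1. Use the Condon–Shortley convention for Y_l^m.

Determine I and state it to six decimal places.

m-sum 0 ✓  L=22 even ✓  2≤8≤14 ✓
Π(2lᵢ+1) = 17×13×17 = 3757
triangle coeff Δ(8,6,8) = 1/13742520792
Σ_t [0,6]: t=0:+1/41803776000 t=1:−1/435456000 t=2:+1/39813120 t=3:−1/18662400 t=4:+1/39813120 t=5:−1/435456000 t=6:+1/41803776000 = -11/1393459200
(3j)²=600/96577 [(8 6 8; 0 0 0)], sign=-1
Σ_t [0,1]: t=0:+1/6967296000 t=1:−1/31352832000 = 1/8957952000
(3j)²=343/29716 [(8 6 8; 6 -5 -1)], sign=-1
⇒ 4πI² = 51450/190969
I = (+1)√(51450/190969/(4π)) = 0.14642200

0.146422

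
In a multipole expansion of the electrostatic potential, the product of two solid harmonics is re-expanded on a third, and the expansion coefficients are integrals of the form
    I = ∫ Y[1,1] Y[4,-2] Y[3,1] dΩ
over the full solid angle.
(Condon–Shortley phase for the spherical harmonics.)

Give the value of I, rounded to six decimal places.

m-sum 0 ✓  L=8 even ✓  3≤3≤5 ✓
Π(2lᵢ+1) = 3×9×7 = 189
triangle coeff Δ(1,4,3) = 1/252
Σ_t [1,1]: t=1:−1/36 = -1/36
(3j)²=4/63 [(1 4 3; 0 0 0)], sign=+1
Σ_t [0,0]: t=0:+1/96 = 1/96
(3j)²=5/84 [(1 4 3; 1 -2 1)], sign=+1
⇒ 4πI² = 5/7
I = (+1)√(5/7/(4π)) = 0.23841361

0.238414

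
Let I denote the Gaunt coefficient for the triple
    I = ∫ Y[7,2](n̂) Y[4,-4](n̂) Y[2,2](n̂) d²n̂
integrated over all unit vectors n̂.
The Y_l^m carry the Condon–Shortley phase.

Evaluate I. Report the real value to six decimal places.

0.000000

triangle: need 3≤l₃≤11, have 2; I=0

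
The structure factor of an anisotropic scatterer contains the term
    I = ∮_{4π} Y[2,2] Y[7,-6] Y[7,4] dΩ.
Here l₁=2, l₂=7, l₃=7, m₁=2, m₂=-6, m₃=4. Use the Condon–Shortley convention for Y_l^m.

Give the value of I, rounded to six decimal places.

-0.106948

Rules hold: Σm=0, L=16 even, 5≤7≤9.
N = 5·15·15 = 1125
Δ = 2!·2!·12!/17! = 1/185640
Racah Σ t=0..2: t=0:+1/2419200 t=1:−1/518400 t=2:+1/2419200 = -1/907200
⇒ 3j(2 7 7; 0 0 0)² = 56/3315, sgn +1
Racah Σ t=0..0: t=0:+1/159667200 = 1/159667200
⇒ 3j(2 7 7; 2 -6 4)² = 9/1190, sgn -1
4πI² = N·(3j₀)²·(3jₘ)² = 540/3757
I = -1·√(0.143732/4π) = -0.10694768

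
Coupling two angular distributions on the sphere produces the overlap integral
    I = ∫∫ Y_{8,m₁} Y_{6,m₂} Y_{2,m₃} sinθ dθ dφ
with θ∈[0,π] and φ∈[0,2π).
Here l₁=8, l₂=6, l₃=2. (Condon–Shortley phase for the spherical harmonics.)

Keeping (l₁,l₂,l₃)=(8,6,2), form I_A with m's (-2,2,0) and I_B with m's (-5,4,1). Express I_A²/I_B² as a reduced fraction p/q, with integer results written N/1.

l's match ⇒ only the (l;m) 3-j factors differ between A and B.
A: triangle coeff Δ(8,6,2) = 1/30940; Σ_t [8,8]: t=8:+1/3870720 = 1/3870720; (3j)²=135/6188 [(8 6 2; -2 2 0)], sign=+1
B: triangle coeff Δ(8,6,2) = 1/30940; Σ_t [10,10]: t=10:+1/43545600 = 1/43545600; (3j)²=33/1190 [(8 6 2; -5 4 1)], sign=-1
I_A²/I_B² = (135/6188)/(33/1190) = 225/286

225/286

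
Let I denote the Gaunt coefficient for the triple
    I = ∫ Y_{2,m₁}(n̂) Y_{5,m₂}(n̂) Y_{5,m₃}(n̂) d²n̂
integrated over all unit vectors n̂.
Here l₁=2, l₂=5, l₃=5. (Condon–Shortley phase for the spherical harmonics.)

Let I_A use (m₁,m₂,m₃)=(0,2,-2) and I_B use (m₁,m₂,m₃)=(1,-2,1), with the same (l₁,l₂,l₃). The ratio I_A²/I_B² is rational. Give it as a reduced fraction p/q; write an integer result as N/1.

Same 2,5,5: normalisation and zero-m 3j drop out of the ratio.
A: Δ: 2! 2! 8! / 13! → 1/38610; sum: t=0:+1/20160 t=1:−1/1440 t=2:+1/2880 = -1/3360; 3j²(2 5 5; 0 2 -2) = Δ·Π!·Σ² = 6/715  (sign +1)
B: Δ: 2! 2! 8! / 13! → 1/38610; sum: t=0:+1/1440 t=1:−1/2880 = 1/2880; 3j²(2 5 5; 1 -2 1) = Δ·Π!·Σ² = 7/715  (sign +1)
I_A²/I_B² = (6/715)/(7/715) = 6/7

6/7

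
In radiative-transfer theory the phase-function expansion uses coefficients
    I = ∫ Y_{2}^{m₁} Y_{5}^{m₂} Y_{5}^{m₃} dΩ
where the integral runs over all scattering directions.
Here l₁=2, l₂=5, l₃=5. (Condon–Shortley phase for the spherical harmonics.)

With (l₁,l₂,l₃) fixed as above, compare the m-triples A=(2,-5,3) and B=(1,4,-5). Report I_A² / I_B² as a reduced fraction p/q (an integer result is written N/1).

Same 2,5,5: normalisation and zero-m 3j drop out of the ratio.
A: Δ: 2! 2! 8! / 13! → 1/38610; sum: t=0:+1/161280 = 1/161280; 3j²(2 5 5; 2 -5 3) = Δ·Π!·Σ² = 1/143  (sign +1)
B: Δ: 2! 2! 8! / 13! → 1/38610; sum: t=1:−1/80640 = -1/80640; 3j²(2 5 5; 1 4 -5) = Δ·Π!·Σ² = 9/286  (sign -1)
I_A²/I_B² = (1/143)/(9/286) = 2/9

2/9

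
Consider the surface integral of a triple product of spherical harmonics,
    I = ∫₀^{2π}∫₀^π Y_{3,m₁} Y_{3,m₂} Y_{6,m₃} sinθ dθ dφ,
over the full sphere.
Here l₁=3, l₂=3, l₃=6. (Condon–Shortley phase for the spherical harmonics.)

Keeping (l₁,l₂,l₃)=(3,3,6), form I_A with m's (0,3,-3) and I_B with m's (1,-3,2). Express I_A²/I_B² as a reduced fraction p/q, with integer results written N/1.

l's match ⇒ only the (l;m) 3-j factors differ between A and B.
A: triangle coeff Δ(3,3,6) = 1/12012; Σ_t [0,0]: t=0:+1/25920 = 1/25920; (3j)²=1/143 [(3 3 6; 0 3 -3)], sign=-1
B: triangle coeff Δ(3,3,6) = 1/12012; Σ_t [0,0]: t=0:+1/34560 = 1/34560; (3j)²=1/429 [(3 3 6; 1 -3 2)], sign=+1
I_A²/I_B² = (1/143)/(1/429) = 3/1

3/1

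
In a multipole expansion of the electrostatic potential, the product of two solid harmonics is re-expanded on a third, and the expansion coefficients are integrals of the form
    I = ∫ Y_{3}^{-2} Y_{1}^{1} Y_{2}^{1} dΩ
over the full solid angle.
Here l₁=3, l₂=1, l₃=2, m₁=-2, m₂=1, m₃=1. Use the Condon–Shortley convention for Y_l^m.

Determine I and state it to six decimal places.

Checks pass: Σm=0; 6 even; l₃=2∈[2,4].
(2·3+1)(2·1+1)(2·2+1) = 105
Δ: 2! 4! 0! / 7! → 1/105
sum: t=1:−1/4 = -1/4
3j²(3 1 2; 0 0 0) = Δ·Π!·Σ² = 3/35  (sign -1)
sum: t=2:+1/12 = 1/12
3j²(3 1 2; -2 1 1) = Δ·Π!·Σ² = 2/21  (sign -1)
combine: 4πI² = 105·3/35·2/21 = 6/7
take √, sign +1: I = 0.26116903

0.261169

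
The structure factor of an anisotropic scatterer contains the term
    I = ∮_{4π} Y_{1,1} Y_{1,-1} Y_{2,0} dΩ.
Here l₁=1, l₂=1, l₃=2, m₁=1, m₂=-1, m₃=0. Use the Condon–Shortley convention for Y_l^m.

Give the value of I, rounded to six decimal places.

m-sum 0 ✓  L=4 even ✓  0≤2≤2 ✓
Π(2lᵢ+1) = 3×3×5 = 45
triangle coeff Δ(1,1,2) = 1/30
Σ_t [0,0]: t=0:+1/1 = 1/1
(3j)²=2/15 [(1 1 2; 0 0 0)], sign=+1
Σ_t [0,0]: t=0:+1/4 = 1/4
(3j)²=1/30 [(1 1 2; 1 -1 0)], sign=+1
⇒ 4πI² = 1/5
I = (+1)√(1/5/(4π)) = 0.12615663

0.126157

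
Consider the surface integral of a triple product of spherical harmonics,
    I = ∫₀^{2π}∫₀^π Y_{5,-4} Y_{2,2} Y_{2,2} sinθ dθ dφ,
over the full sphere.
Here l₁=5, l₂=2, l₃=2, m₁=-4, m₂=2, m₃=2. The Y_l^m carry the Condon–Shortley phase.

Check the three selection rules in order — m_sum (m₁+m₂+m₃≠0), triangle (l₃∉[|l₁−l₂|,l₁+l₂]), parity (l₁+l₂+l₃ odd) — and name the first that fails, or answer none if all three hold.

triangle

azimuthal sum: -4 + 2 + 2 = 0  ✓
3 ≤ 2 ≤ 7 (triangle on l)  ✗
L = 5 + 2 + 2 = 9 (odd)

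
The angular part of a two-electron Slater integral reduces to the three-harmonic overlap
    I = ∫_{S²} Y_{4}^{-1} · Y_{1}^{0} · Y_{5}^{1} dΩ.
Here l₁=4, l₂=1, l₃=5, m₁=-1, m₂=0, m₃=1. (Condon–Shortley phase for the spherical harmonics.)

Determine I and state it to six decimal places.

m-sum 0 ✓  L=10 even ✓  3≤5≤5 ✓
Π(2lᵢ+1) = 9×3×11 = 297
triangle coeff Δ(4,1,5) = 1/495
Σ_t [0,0]: t=0:+1/576 = 1/576
(3j)²=5/99 [(4 1 5; 0 0 0)], sign=-1
Σ_t [0,0]: t=0:+1/720 = 1/720
(3j)²=8/165 [(4 1 5; -1 0 1)], sign=+1
⇒ 4πI² = 8/11
I = (-1)√(8/11/(4π)) = -0.24057125

-0.240571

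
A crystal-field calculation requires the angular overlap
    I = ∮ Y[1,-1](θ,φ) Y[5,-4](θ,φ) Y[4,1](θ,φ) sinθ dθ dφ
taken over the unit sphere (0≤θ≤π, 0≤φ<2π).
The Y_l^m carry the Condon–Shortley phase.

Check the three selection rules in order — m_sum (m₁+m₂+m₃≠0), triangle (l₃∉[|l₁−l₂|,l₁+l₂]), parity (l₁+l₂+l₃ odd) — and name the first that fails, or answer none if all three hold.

Σmᵢ = -4  ✗
l₃∈[|l₁−l₂|,l₁+l₂]=[4,6], have l₃=4
Σlᵢ = 10 ⇒ even

m_sum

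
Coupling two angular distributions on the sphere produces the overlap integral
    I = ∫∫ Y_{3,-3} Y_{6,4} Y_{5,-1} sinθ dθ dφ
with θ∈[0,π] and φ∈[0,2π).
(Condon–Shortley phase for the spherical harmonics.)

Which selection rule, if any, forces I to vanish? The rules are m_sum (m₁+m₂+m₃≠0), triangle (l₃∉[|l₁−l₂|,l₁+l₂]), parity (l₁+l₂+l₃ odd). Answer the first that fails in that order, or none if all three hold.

none

Σmᵢ = 0  ✓
l₃∈[|l₁−l₂|,l₁+l₂]=[3,9], have l₃=5  ✓
Σlᵢ = 14 ⇒ even  ✓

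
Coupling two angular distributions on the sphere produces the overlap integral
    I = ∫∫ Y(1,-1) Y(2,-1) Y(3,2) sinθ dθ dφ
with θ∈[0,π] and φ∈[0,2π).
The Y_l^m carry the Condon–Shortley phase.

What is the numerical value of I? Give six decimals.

0.261169

Rules hold: Σm=0, L=6 even, 1≤3≤3.
N = 3·5·7 = 105
Δ = 0!·2!·4!/7! = 1/105
Racah Σ t=0..0: t=0:+1/4 = 1/4
⇒ 3j(1 2 3; 0 0 0)² = 3/35, sgn -1
Racah Σ t=0..0: t=0:+1/12 = 1/12
⇒ 3j(1 2 3; -1 -1 2)² = 2/21, sgn -1
4πI² = N·(3j₀)²·(3jₘ)² = 6/7
I = +1·√(0.857143/4π) = 0.26116903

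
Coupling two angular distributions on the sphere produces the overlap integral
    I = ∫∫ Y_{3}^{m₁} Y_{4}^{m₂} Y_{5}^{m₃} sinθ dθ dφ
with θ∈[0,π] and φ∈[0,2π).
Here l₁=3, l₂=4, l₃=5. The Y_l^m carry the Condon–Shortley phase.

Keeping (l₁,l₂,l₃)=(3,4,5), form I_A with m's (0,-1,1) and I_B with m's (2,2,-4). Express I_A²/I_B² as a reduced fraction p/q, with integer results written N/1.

l's match ⇒ only the (l;m) 3-j factors differ between A and B.
A: triangle coeff Δ(3,4,5) = 1/180180; Σ_t [0,2]: t=0:+1/432 t=1:−1/192 t=2:+1/1440 = -19/8640; (3j)²=361/30030 [(3 4 5; 0 -1 1)], sign=-1
B: triangle coeff Δ(3,4,5) = 1/180180; Σ_t [0,1]: t=0:+1/8640 t=1:−1/2880 = -1/4320; (3j)²=8/429 [(3 4 5; 2 2 -4)], sign=+1
I_A²/I_B² = (361/30030)/(8/429) = 361/560

361/560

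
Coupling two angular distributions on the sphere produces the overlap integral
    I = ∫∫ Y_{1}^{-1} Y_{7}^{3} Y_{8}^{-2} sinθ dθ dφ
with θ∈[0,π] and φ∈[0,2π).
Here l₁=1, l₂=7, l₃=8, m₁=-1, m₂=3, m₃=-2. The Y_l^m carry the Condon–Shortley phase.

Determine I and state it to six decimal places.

m-sum 0 ✓  L=16 even ✓  6≤8≤8 ✓
Π(2lᵢ+1) = 3×15×17 = 765
triangle coeff Δ(1,7,8) = 1/2040
Σ_t [0,0]: t=0:+1/25401600 = 1/25401600
(3j)²=8/255 [(1 7 8; 0 0 0)], sign=+1
Σ_t [0,0]: t=0:+1/174182400 = 1/174182400
(3j)²=1/136 [(1 7 8; -1 3 -2)], sign=+1
⇒ 4πI² = 3/17
I = (+1)√(3/17/(4π)) = 0.11850352

0.118504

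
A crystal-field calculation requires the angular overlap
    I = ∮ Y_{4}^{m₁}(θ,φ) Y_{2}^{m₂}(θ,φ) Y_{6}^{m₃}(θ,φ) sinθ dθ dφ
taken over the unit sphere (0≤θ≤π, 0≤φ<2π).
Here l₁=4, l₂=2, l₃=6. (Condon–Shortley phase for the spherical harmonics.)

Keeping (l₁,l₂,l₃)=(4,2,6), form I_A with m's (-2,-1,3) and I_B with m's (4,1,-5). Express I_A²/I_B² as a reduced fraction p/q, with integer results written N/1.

84/55

Shared (l₁,l₂,l₃)=(4,2,6): N and (l;000)² cancel in I_A²/I_B².
A: Δ = 0!·8!·4!/13! = 1/6435; Racah Σ t=0..0: t=0:+1/8640 = 1/8640; ⇒ 3j(4 2 6; -2 -1 3)² = 28/715, sgn -1
B: Δ = 0!·8!·4!/13! = 1/6435; Racah Σ t=0..0: t=0:+1/241920 = 1/241920; ⇒ 3j(4 2 6; 4 1 -5)² = 1/39, sgn -1
I_A²/I_B² = (28/715)/(1/39) = 84/55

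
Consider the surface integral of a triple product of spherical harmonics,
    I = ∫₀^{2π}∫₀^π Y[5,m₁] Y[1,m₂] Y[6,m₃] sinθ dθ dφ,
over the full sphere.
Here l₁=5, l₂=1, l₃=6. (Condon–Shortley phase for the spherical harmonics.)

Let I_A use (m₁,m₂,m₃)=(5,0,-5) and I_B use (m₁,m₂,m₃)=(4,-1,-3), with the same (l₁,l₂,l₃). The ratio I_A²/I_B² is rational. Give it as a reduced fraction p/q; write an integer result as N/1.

l's match ⇒ only the (l;m) 3-j factors differ between A and B.
A: triangle coeff Δ(5,1,6) = 1/858; Σ_t [0,0]: t=0:+1/3628800 = 1/3628800; (3j)²=1/78 [(5 1 6; 5 0 -5)], sign=-1
B: triangle coeff Δ(5,1,6) = 1/858; Σ_t [0,0]: t=0:+1/725760 = 1/725760; (3j)²=1/286 [(5 1 6; 4 -1 -3)], sign=-1
I_A²/I_B² = (1/78)/(1/286) = 11/3

11/3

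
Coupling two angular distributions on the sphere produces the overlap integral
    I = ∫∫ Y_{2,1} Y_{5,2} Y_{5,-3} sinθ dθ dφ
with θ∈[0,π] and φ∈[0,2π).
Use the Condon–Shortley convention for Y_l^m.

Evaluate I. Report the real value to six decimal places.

-0.161739

m-sum 0 ✓  L=12 even ✓  3≤5≤7 ✓
Π(2lᵢ+1) = 5×11×11 = 605
triangle coeff Δ(2,5,5) = 1/38610
Σ_t [0,2]: t=0:+1/2880 t=1:−1/576 t=2:+1/2880 = -1/960
(3j)²=10/429 [(2 5 5; 0 0 0)], sign=+1
Σ_t [0,1]: t=0:+1/10080 t=1:−1/2880 = -1/4032
(3j)²=10/429 [(2 5 5; 1 2 -3)], sign=-1
⇒ 4πI² = 500/1521
I = (-1)√(500/1521/(4π)) = -0.16173926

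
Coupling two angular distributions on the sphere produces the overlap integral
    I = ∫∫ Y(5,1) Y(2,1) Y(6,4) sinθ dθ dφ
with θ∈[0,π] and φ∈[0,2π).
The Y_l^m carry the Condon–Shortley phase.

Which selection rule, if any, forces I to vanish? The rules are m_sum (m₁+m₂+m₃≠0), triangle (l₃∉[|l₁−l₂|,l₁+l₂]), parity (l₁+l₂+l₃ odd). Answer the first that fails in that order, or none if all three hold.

m_sum

azimuthal sum: 1 + 1 + 4 = 6  ✗
3 ≤ 6 ≤ 7 (triangle on l)
L = 5 + 2 + 6 = 13 (odd)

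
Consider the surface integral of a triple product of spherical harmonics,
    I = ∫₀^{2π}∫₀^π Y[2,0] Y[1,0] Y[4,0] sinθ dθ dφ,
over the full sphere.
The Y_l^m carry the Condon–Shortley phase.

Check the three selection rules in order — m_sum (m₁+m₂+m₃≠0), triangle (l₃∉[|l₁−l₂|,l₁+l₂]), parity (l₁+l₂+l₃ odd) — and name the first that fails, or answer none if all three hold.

Σmᵢ = 0  ✓
l₃∈[|l₁−l₂|,l₁+l₂]=[1,3], have l₃=4  ✗
Σlᵢ = 7 ⇒ odd

triangle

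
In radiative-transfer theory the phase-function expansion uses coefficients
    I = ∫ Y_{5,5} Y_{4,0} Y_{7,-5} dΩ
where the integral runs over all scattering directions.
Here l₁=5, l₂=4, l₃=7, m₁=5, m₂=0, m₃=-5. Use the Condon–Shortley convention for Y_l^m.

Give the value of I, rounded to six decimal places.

0.181642

Rules hold: Σm=0, L=16 even, 1≤7≤9.
N = 11·9·15 = 1485
Δ = 2!·8!·6!/17! = 1/6126120
Racah Σ t=0..2: t=0:+1/69120 t=1:−1/20736 t=2:+1/69120 = -1/51840
⇒ 3j(5 4 7; 0 0 0)² = 280/21879, sgn +1
Racah Σ t=0..0: t=0:+1/3870720 = 1/3870720
⇒ 3j(5 4 7; 5 0 -5)² = 135/6188, sgn +1
4πI² = N·(3j₀)²·(3jₘ)² = 20250/48841
I = +1·√(0.414611/4π) = 0.18164160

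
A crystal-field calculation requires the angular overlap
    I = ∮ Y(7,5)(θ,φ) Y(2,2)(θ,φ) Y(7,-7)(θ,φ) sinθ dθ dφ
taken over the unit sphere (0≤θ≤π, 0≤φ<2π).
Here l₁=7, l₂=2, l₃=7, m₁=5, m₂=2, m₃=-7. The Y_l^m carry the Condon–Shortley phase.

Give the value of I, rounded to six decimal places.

0.066694

m-sum 0 ✓  L=16 even ✓  5≤7≤9 ✓
Π(2lᵢ+1) = 15×5×15 = 1125
triangle coeff Δ(7,2,7) = 1/185640
Σ_t [0,2]: t=0:+1/2419200 t=1:−1/518400 t=2:+1/2419200 = -1/907200
(3j)²=56/3315 [(7 2 7; 0 0 0)], sign=+1
Σ_t [2,2]: t=2:+1/1916006400 = 1/1916006400
(3j)²=1/340 [(7 2 7; 5 2 -7)], sign=+1
⇒ 4πI² = 210/3757
I = (+1)√(210/3757/(4π)) = 0.06669359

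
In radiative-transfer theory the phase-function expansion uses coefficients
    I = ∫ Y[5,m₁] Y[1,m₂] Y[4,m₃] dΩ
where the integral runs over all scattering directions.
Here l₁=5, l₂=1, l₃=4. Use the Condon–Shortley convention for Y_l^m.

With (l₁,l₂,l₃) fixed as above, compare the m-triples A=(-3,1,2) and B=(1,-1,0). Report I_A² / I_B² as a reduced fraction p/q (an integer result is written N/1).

28/15

l's match ⇒ only the (l;m) 3-j factors differ between A and B.
A: triangle coeff Δ(5,1,4) = 1/495; Σ_t [2,2]: t=2:+1/2880 = 1/2880; (3j)²=28/495 [(5 1 4; -3 1 2)], sign=+1
B: triangle coeff Δ(5,1,4) = 1/495; Σ_t [0,0]: t=0:+1/1152 = 1/1152; (3j)²=1/33 [(5 1 4; 1 -1 0)], sign=+1
I_A²/I_B² = (28/495)/(1/33) = 28/15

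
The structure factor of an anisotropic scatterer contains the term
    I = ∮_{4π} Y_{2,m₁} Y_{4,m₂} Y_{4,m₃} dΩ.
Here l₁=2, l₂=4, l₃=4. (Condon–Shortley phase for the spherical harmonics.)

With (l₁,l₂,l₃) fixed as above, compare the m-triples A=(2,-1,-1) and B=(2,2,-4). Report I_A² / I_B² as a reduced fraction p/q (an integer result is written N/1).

25/7

Shared (l₁,l₂,l₃)=(2,4,4): N and (l;000)² cancel in I_A²/I_B².
A: Δ = 2!·2!·6!/11! = 1/13860; Racah Σ t=0..0: t=0:+1/144 = 1/144; ⇒ 3j(2 4 4; 2 -1 -1)² = 10/231, sgn -1
B: Δ = 2!·2!·6!/11! = 1/13860; Racah Σ t=0..0: t=0:+1/2880 = 1/2880; ⇒ 3j(2 4 4; 2 2 -4)² = 2/165, sgn +1
I_A²/I_B² = (10/231)/(2/165) = 25/7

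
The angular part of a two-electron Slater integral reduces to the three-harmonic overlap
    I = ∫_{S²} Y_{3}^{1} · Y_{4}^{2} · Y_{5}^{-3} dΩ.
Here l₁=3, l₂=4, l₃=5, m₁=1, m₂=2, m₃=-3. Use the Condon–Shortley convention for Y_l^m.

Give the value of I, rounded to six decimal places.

Rules hold: Σm=0, L=12 even, 1≤5≤7.
N = 7·9·11 = 693
Δ = 2!·4!·6!/13! = 1/180180
Racah Σ t=0..2: t=0:+1/576 t=1:−1/144 t=2:+1/576 = -1/288
⇒ 3j(3 4 5; 0 0 0)² = 20/1001, sgn +1
Racah Σ t=0..2: t=0:+1/5760 t=1:−1/720 t=2:+1/2304 = -1/1280
⇒ 3j(3 4 5; 1 2 -3)² = 27/1430, sgn -1
4πI² = N·(3j₀)²·(3jₘ)² = 486/1859
I = -1·√(0.261431/4π) = -0.14423595

-0.144236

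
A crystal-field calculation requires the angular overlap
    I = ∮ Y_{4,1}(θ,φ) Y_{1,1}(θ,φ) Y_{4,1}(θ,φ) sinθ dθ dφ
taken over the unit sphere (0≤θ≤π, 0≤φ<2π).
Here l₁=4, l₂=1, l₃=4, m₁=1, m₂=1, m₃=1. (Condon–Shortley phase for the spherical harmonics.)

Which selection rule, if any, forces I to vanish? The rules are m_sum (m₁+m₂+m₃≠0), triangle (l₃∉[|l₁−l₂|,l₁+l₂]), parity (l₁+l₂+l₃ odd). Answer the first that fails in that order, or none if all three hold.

m_sum

m₁+m₂+m₃ = 1 + 1 + 1 = 3  ✗
triangle: |4−1|=3 ≤ l₃=4 ≤ 4+1=5
parity: l₁+l₂+l₃ = 9 is odd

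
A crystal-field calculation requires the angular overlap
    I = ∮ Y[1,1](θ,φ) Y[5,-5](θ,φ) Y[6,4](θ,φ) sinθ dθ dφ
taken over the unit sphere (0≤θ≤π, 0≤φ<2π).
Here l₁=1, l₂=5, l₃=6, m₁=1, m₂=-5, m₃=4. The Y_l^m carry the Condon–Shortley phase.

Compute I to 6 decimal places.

Rules hold: Σm=0, L=12 even, 4≤6≤6.
N = 3·11·13 = 429
Δ = 0!·2!·10!/13! = 1/858
Racah Σ t=0..0: t=0:+1/14400 = 1/14400
⇒ 3j(1 5 6; 0 0 0)² = 6/143, sgn +1
Racah Σ t=0..0: t=0:+1/7257600 = 1/7257600
⇒ 3j(1 5 6; 1 -5 4)² = 1/858, sgn +1
4πI² = N·(3j₀)²·(3jₘ)² = 3/143
I = +1·√(0.020979/4π) = 0.04085899

0.040859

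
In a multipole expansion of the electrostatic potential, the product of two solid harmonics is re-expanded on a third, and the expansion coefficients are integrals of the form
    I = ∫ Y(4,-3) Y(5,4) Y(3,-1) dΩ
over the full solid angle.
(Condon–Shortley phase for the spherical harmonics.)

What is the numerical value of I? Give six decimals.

Checks pass: Σm=0; 12 even; l₃=3∈[1,9].
(2·4+1)(2·5+1)(2·3+1) = 693
Δ: 6! 2! 4! / 13! → 1/180180
sum: t=2:+1/576 t=3:−1/144 t=4:+1/576 = -1/288
3j²(4 5 3; 0 0 0) = Δ·Π!·Σ² = 20/1001  (sign +1)
sum: t=5:−1/5760 t=6:+1/4320 = 1/17280
3j²(4 5 3; -3 4 -1) = Δ·Π!·Σ² = 7/4290  (sign +1)
combine: 4πI² = 693·20/1001·7/4290 = 42/1859
take √, sign +1: I = 0.04240138

0.042401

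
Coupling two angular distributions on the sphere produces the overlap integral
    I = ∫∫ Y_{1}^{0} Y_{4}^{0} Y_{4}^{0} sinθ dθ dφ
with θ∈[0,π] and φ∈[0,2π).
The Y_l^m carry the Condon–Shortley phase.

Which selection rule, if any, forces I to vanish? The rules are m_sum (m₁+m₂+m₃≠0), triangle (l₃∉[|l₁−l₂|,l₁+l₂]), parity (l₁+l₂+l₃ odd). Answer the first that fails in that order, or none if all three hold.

m₁+m₂+m₃ = 0 + 0 + 0 = 0  ✓
triangle: |1−4|=3 ≤ l₃=4 ≤ 1+4=5  ✓
parity: l₁+l₂+l₃ = 9 is odd  ✗

parity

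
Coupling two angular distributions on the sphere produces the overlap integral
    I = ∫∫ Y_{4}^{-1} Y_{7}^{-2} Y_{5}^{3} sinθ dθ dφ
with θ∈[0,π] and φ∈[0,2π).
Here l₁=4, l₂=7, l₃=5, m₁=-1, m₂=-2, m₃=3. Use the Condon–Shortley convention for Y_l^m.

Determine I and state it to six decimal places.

-0.140275

Checks pass: Σm=0; 16 even; l₃=5∈[3,11].
(2·4+1)(2·7+1)(2·5+1) = 1485
Δ: 6! 2! 8! / 17! → 1/6126120
sum: t=2:+1/69120 t=3:−1/20736 t=4:+1/69120 = -1/51840
3j²(4 7 5; 0 0 0) = Δ·Π!·Σ² = 280/21879  (sign +1)
sum: t=3:−1/103680 t=4:+1/241920 t=5:−1/9676800 = -163/29030400
3j²(4 7 5; -1 -2 3) = Δ·Π!·Σ² = 26569/2042040  (sign -1)
combine: 4πI² = 1485·280/21879·26569/2042040 = 132845/537251
take √, sign -1: I = -0.14027461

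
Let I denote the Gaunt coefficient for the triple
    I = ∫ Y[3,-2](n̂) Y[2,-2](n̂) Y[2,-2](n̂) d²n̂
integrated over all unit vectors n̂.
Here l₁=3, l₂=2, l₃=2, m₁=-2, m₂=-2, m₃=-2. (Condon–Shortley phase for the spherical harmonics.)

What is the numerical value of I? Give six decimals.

0.000000

-2 − 2 − 2 = -6 ≠ 0: azimuthal integral kills it; I = 0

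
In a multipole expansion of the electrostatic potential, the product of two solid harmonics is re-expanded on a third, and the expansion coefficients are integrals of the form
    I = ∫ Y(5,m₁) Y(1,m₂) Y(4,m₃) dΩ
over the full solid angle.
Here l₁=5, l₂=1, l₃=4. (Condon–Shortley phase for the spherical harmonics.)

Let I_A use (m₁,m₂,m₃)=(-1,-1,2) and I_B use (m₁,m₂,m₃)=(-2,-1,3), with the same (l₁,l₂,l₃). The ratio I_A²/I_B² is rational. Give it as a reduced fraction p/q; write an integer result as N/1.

2/1

Shared (l₁,l₂,l₃)=(5,1,4): N and (l;000)² cancel in I_A²/I_B².
A: Δ = 2!·8!·0!/11! = 1/495; Racah Σ t=0..0: t=0:+1/2880 = 1/2880; ⇒ 3j(5 1 4; -1 -1 2)² = 2/165, sgn +1
B: Δ = 2!·8!·0!/11! = 1/495; Racah Σ t=0..0: t=0:+1/10080 = 1/10080; ⇒ 3j(5 1 4; -2 -1 3)² = 1/165, sgn -1
I_A²/I_B² = (2/165)/(1/165) = 2/1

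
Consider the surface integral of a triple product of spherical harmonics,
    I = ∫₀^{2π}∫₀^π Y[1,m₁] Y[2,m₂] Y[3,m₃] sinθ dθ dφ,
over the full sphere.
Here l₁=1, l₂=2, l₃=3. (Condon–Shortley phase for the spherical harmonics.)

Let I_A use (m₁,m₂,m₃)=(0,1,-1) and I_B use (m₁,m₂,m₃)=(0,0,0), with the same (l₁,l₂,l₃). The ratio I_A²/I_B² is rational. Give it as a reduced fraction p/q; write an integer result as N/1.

8/9

Shared (l₁,l₂,l₃)=(1,2,3): N and (l;000)² cancel in I_A²/I_B².
A: Δ = 0!·2!·4!/7! = 1/105; Racah Σ t=0..0: t=0:+1/6 = 1/6; ⇒ 3j(1 2 3; 0 1 -1)² = 8/105, sgn +1
B: Δ = 0!·2!·4!/7! = 1/105; Racah Σ t=0..0: t=0:+1/4 = 1/4; ⇒ 3j(1 2 3; 0 0 0)² = 3/35, sgn -1
I_A²/I_B² = (8/105)/(3/35) = 8/9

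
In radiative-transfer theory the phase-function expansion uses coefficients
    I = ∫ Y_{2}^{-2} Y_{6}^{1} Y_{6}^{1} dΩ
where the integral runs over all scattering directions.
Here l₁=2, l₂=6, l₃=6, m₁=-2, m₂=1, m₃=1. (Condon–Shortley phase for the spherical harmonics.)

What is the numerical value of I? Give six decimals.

Checks pass: Σm=0; 14 even; l₃=6∈[4,8].
(2·2+1)(2·6+1)(2·6+1) = 845
Δ: 2! 2! 10! / 15! → 1/90090
sum: t=0:+1/69120 t=1:−1/14400 t=2:+1/69120 = -7/172800
3j²(2 6 6; 0 0 0) = Δ·Π!·Σ² = 14/715  (sign -1)
sum: t=2:+1/57600 = 1/57600
3j²(2 6 6; -2 1 1) = Δ·Π!·Σ² = 21/715  (sign -1)
combine: 4πI² = 845·14/715·21/715 = 294/605
take √, sign +1: I = 0.19664868

0.196649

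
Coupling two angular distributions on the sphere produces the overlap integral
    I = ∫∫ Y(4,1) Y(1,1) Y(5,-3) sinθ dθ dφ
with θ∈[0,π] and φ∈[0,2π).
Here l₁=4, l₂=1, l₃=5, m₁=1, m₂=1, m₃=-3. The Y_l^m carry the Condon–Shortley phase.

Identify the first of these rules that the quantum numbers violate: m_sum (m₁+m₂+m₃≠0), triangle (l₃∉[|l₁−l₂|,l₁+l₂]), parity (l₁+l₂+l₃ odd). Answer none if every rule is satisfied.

m_sum

azimuthal sum: 1 + 1 − 3 = -1  ✗
3 ≤ 5 ≤ 5 (triangle on l)
L = 4 + 1 + 5 = 10 (even)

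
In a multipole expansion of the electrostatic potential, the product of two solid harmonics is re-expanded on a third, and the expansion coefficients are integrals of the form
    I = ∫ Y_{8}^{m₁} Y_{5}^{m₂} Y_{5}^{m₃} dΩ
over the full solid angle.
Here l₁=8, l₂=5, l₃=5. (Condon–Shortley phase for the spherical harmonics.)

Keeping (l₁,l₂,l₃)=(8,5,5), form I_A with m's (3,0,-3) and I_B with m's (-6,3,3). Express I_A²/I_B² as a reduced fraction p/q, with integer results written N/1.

Shared (l₁,l₂,l₃)=(8,5,5): N and (l;000)² cancel in I_A²/I_B².
A: Δ = 8!·8!·2!/19! = 1/37413090; Racah Σ t=3..5: t=3:−1/2073600 t=4:+1/2903040 t=5:−1/58060800 = -1/6451200; ⇒ 3j(8 5 5; 3 0 -3)² = 15/4199, sgn -1
B: Δ = 8!·8!·2!/19! = 1/37413090; Racah Σ t=6..8: t=6:+1/116121600 t=7:−1/25401600 t=8:+1/116121600 = -1/45158400; ⇒ 3j(8 5 5; -6 3 3)² = 24/1615, sgn -1
I_A²/I_B² = (15/4199)/(24/1615) = 25/104

25/104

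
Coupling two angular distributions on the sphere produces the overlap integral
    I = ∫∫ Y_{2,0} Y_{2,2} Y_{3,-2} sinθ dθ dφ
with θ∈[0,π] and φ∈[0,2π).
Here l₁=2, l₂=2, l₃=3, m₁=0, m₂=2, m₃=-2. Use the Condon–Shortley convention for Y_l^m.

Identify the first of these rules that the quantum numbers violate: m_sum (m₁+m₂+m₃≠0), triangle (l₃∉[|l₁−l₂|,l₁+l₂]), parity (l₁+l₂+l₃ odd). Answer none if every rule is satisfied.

Σmᵢ = 0  ✓
l₃∈[|l₁−l₂|,l₁+l₂]=[0,4], have l₃=3  ✓
Σlᵢ = 7 ⇒ odd  ✗

parity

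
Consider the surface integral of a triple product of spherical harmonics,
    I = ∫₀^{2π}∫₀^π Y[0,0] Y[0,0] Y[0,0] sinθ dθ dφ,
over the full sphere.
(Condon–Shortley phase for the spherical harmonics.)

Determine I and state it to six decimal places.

Rules hold: Σm=0, L=0 even, 0≤0≤0.
N = 1·1·1 = 1
Δ = 0!·0!·0!/1! = 1/1
Racah Σ t=0..0: t=0:+1/1 = 1/1
⇒ 3j(0 0 0; 0 0 0)² = 1/1, sgn +1
(m-triple is (0,0,0) — same symbol as above.)
4πI² = N·(3j₀)²·(3jₘ)² = 1/1
I = +1·√(1/4π) = 0.28209479

0.282095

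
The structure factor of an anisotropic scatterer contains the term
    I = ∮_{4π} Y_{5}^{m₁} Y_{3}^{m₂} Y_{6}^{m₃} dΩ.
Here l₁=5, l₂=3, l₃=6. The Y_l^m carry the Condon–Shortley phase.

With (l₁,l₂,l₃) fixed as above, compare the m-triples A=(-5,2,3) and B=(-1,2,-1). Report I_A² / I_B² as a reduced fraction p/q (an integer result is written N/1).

3/7

Same 5,3,6: normalisation and zero-m 3j drop out of the ratio.
A: Δ: 2! 8! 4! / 15! → 1/675675; sum: t=2:+1/483840 = 1/483840; 3j²(5 3 6; -5 2 3) = Δ·Π!·Σ² = 6/1001  (sign -1)
B: Δ: 2! 8! 4! / 15! → 1/675675; sum: t=1:−1/17280 t=2:+1/6912 = 1/11520; 3j²(5 3 6; -1 2 -1) = Δ·Π!·Σ² = 2/143  (sign -1)
I_A²/I_B² = (6/1001)/(2/143) = 3/7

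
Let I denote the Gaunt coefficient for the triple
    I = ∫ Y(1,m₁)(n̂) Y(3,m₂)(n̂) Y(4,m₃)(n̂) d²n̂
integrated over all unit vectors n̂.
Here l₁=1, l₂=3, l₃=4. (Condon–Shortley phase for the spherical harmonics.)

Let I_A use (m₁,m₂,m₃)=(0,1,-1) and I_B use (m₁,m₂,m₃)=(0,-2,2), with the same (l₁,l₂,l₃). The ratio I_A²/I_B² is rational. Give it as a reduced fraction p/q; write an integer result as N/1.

5/4

l's match ⇒ only the (l;m) 3-j factors differ between A and B.
A: triangle coeff Δ(1,3,4) = 1/252; Σ_t [0,0]: t=0:+1/48 = 1/48; (3j)²=5/84 [(1 3 4; 0 1 -1)], sign=-1
B: triangle coeff Δ(1,3,4) = 1/252; Σ_t [0,0]: t=0:+1/120 = 1/120; (3j)²=1/21 [(1 3 4; 0 -2 2)], sign=+1
I_A²/I_B² = (5/84)/(1/21) = 5/4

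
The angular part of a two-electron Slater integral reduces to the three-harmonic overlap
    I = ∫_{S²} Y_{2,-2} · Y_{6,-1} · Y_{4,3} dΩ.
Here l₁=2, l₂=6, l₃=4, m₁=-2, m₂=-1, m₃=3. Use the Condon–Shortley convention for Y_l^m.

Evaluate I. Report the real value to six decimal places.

-0.035563

Checks pass: Σm=0; 12 even; l₃=4∈[4,8].
(2·2+1)(2·6+1)(2·4+1) = 585
Δ: 4! 0! 8! / 13! → 1/6435
sum: t=2:+1/2304 = 1/2304
3j²(2 6 4; 0 0 0) = Δ·Π!·Σ² = 5/143  (sign +1)
sum: t=4:+1/120960 = 1/120960
3j²(2 6 4; -2 -1 3) = Δ·Π!·Σ² = 1/1287  (sign -1)
combine: 4πI² = 585·5/143·1/1287 = 25/1573
take √, sign -1: I = -0.03556319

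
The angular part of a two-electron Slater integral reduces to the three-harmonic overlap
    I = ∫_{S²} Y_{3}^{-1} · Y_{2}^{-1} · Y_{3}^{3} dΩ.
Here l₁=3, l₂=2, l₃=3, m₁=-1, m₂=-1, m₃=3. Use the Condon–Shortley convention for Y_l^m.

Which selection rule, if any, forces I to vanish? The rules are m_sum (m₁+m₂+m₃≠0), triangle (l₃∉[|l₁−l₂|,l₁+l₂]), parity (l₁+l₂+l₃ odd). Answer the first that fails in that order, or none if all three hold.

m₁+m₂+m₃ = -1 − 1 + 3 = 1  ✗
triangle: |3−2|=1 ≤ l₃=3 ≤ 3+2=5
parity: l₁+l₂+l₃ = 8 is even

m_sum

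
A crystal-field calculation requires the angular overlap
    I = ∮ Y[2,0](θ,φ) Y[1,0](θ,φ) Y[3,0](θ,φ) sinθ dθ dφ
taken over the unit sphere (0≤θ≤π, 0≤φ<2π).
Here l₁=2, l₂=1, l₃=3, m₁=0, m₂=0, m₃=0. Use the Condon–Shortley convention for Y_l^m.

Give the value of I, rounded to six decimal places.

Checks pass: Σm=0; 6 even; l₃=3∈[1,3].
(2·2+1)(2·1+1)(2·3+1) = 105
Δ: 0! 4! 2! / 7! → 1/105
sum: t=0:+1/4 = 1/4
3j²(2 1 3; 0 0 0) = Δ·Π!·Σ² = 3/35  (sign -1)
(m-triple is (0,0,0) — same symbol as above.)
combine: 4πI² = 105·3/35·3/35 = 27/35
take √, sign +1: I = 0.24776670

0.247767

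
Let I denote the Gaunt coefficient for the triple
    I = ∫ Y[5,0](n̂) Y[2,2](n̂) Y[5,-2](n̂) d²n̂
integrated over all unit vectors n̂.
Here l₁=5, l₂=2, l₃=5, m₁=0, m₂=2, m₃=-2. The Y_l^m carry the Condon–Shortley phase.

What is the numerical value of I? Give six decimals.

-0.191372

Rules hold: Σm=0, L=12 even, 3≤5≤7.
N = 11·5·11 = 605
Δ = 2!·8!·2!/13! = 1/38610
Racah Σ t=0..2: t=0:+1/2880 t=1:−1/576 t=2:+1/2880 = -1/960
⇒ 3j(5 2 5; 0 0 0)² = 10/429, sgn +1
Racah Σ t=2..2: t=2:+1/2880 = 1/2880
⇒ 3j(5 2 5; 0 2 -2)² = 14/429, sgn -1
4πI² = N·(3j₀)²·(3jₘ)² = 700/1521
I = -1·√(0.460224/4π) = -0.19137248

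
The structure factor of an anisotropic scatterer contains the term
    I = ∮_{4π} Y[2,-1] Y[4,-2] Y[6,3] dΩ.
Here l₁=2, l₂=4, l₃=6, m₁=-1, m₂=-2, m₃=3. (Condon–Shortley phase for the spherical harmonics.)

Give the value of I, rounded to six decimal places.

Rules hold: Σm=0, L=12 even, 2≤6≤6.
N = 5·9·13 = 585
Δ = 0!·4!·8!/13! = 1/6435
Racah Σ t=0..0: t=0:+1/2304 = 1/2304
⇒ 3j(2 4 6; 0 0 0)² = 5/143, sgn +1
Racah Σ t=0..0: t=0:+1/8640 = 1/8640
⇒ 3j(2 4 6; -1 -2 3)² = 28/715, sgn -1
4πI² = N·(3j₀)²·(3jₘ)² = 1260/1573
I = -1·√(0.801017/4π) = -0.25247360

-0.252474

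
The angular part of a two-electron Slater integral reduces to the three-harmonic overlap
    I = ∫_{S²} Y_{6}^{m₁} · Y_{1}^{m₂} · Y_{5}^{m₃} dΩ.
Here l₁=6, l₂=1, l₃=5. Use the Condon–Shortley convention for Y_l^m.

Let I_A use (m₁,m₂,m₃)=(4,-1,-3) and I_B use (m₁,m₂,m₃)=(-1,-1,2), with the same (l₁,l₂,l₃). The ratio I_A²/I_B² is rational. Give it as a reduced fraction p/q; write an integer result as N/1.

Same 6,1,5: normalisation and zero-m 3j drop out of the ratio.
A: Δ: 2! 10! 0! / 13! → 1/858; sum: t=0:+1/161280 = 1/161280; 3j²(6 1 5; 4 -1 -3) = Δ·Π!·Σ² = 15/286  (sign +1)
B: Δ: 2! 10! 0! / 13! → 1/858; sum: t=0:+1/60480 = 1/60480; 3j²(6 1 5; -1 -1 2) = Δ·Π!·Σ² = 5/429  (sign -1)
I_A²/I_B² = (15/286)/(5/429) = 9/2

9/2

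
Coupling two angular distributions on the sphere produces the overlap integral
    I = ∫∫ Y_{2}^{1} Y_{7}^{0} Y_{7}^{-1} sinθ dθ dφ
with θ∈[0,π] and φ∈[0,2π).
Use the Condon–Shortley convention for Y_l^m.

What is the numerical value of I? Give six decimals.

-0.026159

Checks pass: Σm=0; 16 even; l₃=7∈[5,9].
(2·2+1)(2·7+1)(2·7+1) = 1125
Δ: 2! 2! 12! / 17! → 1/185640
sum: t=0:+1/2419200 t=1:−1/518400 t=2:+1/2419200 = -1/907200
3j²(2 7 7; 0 0 0) = Δ·Π!·Σ² = 56/3315  (sign +1)
sum: t=0:+1/1209600 t=1:−1/1036800 = -1/7257600
3j²(2 7 7; 1 0 -1) = Δ·Π!·Σ² = 1/2210  (sign -1)
combine: 4πI² = 1125·56/3315·1/2210 = 420/48841
take √, sign -1: I = -0.02615938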